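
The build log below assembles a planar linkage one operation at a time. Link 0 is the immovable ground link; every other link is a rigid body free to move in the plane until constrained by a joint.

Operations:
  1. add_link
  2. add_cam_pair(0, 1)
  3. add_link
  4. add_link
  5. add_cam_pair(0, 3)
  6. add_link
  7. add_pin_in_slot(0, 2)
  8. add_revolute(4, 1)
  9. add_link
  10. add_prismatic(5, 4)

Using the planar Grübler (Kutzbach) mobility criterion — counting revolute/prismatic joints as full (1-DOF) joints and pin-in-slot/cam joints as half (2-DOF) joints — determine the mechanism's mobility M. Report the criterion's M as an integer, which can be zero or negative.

link 0 = ground. State L|J1|J2 = 1|0|0
+link1  2|0|0
C(0,1) f=2→J2  2|0|1
+link2  3|0|1
+link3  4|0|1
C(0,3) f=2→J2  4|0|2
+link4  5|0|2
PS(0,2) f=2→J2  5|0|3
R(4,1) f=1→J1  5|1|3
+link5  6|1|3
P(5,4) f=1→J1  6|2|3
M = 3(6−1)−2·2−3 = 15−4−3 = 8

M = 8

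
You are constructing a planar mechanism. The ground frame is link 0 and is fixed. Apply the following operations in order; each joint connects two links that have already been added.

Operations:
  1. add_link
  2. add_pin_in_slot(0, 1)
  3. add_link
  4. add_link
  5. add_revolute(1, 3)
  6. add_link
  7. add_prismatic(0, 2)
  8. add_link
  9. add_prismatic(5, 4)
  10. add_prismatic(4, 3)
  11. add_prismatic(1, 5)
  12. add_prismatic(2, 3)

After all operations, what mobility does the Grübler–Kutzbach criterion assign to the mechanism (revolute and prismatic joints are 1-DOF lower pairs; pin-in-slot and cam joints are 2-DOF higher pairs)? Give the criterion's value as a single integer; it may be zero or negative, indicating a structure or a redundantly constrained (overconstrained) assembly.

[1;0;0] (link 0 is ground)
L+ [2;0;0]
PS(0,1)∈J2 [2;0;1]
L+ [3;0;1]
L+ [4;0;1]
R(1,3)∈J1 [4;1;1]
L+ [5;1;1]
P(0,2)∈J1 [5;2;1]
L+ [6;2;1]
P(5,4)∈J1 [6;3;1]
P(4,3)∈J1 [6;4;1]
P(1,5)∈J1 [6;5;1]
P(2,3)∈J1 [6;6;1]
mobility = 15 − 12 − 1 = 2

M = 2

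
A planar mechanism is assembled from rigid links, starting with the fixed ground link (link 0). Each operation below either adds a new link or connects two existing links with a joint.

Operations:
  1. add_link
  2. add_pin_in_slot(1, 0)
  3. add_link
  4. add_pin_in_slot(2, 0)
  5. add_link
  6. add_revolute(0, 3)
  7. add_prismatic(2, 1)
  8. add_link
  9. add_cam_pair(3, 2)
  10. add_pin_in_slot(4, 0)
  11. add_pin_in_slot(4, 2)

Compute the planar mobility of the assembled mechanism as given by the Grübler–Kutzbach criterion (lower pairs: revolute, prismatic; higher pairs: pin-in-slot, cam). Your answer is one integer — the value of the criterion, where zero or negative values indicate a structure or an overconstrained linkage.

M = 3

(L,J1,J2)=(1,0,0); link0 fixed
link1: (2,0,0)
PS 1-0 [J2]: (2,0,1)
link2: (3,0,1)
PS 2-0 [J2]: (3,0,2)
link3: (4,0,2)
R 0-3 [J1]: (4,1,2)
P 2-1 [J1]: (4,2,2)
link4: (5,2,2)
C 3-2 [J2]: (5,2,3)
PS 4-0 [J2]: (5,2,4)
PS 4-2 [J2]: (5,2,5)
Grübler: 3·4 − 2·2 − 5 = 3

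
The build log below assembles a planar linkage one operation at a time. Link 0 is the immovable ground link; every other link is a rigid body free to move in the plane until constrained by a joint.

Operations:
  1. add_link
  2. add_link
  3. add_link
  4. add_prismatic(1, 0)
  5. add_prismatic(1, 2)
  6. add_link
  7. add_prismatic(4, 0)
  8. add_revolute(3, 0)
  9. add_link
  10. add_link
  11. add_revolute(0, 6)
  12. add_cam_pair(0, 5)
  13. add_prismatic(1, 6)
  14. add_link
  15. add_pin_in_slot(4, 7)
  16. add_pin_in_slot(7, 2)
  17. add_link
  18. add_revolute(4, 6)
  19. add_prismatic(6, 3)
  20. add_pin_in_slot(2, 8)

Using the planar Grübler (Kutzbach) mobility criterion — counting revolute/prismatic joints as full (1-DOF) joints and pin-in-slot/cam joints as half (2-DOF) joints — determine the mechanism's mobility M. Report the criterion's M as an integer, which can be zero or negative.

ground; <1,0,0>
#1 <2,0,0>
#2 <3,0,0>
#3 <4,0,0>
P:1↔0 J1 <4,1,0>
P:1↔2 J1 <4,2,0>
#4 <5,2,0>
P:4↔0 J1 <5,3,0>
R:3↔0 J1 <5,4,0>
#5 <6,4,0>
#6 <7,4,0>
R:0↔6 J1 <7,5,0>
C:0↔5 J2 <7,5,1>
P:1↔6 J1 <7,6,1>
#7 <8,6,1>
PS:4↔7 J2 <8,6,2>
PS:7↔2 J2 <8,6,3>
#8 <9,6,3>
R:4↔6 J1 <9,7,3>
P:6↔3 J1 <9,8,3>
PS:2↔8 J2 <9,8,4>
3×8 − 2×8 − 1×4 = 4

M = 4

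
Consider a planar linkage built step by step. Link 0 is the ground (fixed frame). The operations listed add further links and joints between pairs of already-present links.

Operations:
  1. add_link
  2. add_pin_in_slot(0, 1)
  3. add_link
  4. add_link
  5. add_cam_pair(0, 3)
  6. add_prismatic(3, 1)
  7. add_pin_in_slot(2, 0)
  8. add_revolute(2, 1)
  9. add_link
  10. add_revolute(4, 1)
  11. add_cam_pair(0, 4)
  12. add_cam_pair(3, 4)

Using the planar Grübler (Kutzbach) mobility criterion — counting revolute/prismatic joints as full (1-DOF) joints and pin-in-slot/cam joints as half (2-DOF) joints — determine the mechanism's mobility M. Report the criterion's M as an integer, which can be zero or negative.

L=1 J1=0 J2=0
add link → L=2 J1=0 J2=0
PS@0,1 dof=2 J2 → L=2 J1=0 J2=1
add link → L=3 J1=0 J2=1
add link → L=4 J1=0 J2=1
C@0,3 dof=2 J2 → L=4 J1=0 J2=2
P@3,1 dof=1 J1 → L=4 J1=1 J2=2
PS@2,0 dof=2 J2 → L=4 J1=1 J2=3
R@2,1 dof=1 J1 → L=4 J1=2 J2=3
add link → L=5 J1=2 J2=3
R@4,1 dof=1 J1 → L=5 J1=3 J2=3
C@0,4 dof=2 J2 → L=5 J1=3 J2=4
C@3,4 dof=2 J2 → L=5 J1=3 J2=5
M=3(L−1)−2J1−J2=3·4−2·3−5=1

M = 1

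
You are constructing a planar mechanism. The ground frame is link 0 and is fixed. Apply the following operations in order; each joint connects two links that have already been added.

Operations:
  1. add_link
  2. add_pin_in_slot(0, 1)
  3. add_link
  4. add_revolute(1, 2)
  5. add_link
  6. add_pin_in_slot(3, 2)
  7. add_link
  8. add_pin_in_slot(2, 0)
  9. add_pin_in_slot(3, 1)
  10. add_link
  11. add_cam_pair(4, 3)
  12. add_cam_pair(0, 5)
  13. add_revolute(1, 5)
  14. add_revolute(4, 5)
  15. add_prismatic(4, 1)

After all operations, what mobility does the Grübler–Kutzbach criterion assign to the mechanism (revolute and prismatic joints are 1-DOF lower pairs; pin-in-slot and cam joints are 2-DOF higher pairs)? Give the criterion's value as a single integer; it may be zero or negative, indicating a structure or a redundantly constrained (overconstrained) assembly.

M = 1

link 0 = ground. State L|J1|J2 = 1|0|0
+link1  2|0|0
PS(0,1) f=2→J2  2|0|1
+link2  3|0|1
R(1,2) f=1→J1  3|1|1
+link3  4|1|1
PS(3,2) f=2→J2  4|1|2
+link4  5|1|2
PS(2,0) f=2→J2  5|1|3
PS(3,1) f=2→J2  5|1|4
+link5  6|1|4
C(4,3) f=2→J2  6|1|5
C(0,5) f=2→J2  6|1|6
R(1,5) f=1→J1  6|2|6
R(4,5) f=1→J1  6|3|6
P(4,1) f=1→J1  6|4|6
M = 3(6−1)−2·4−6 = 15−8−6 = 1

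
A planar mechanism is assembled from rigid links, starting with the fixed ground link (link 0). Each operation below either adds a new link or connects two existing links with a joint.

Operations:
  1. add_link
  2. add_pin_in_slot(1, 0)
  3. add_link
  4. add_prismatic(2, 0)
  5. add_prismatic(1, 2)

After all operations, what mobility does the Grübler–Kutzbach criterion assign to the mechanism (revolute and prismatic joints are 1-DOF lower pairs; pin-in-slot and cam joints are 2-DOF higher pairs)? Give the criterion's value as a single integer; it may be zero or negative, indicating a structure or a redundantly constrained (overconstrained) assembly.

link 0 = ground. State L|J1|J2 = 1|0|0
+link1  2|0|0
PS(1,0) f=2→J2  2|0|1
+link2  3|0|1
P(2,0) f=1→J1  3|1|1
P(1,2) f=1→J1  3|2|1
M = 3(3−1)−2·2−1 = 6−4−1 = 1

M = 1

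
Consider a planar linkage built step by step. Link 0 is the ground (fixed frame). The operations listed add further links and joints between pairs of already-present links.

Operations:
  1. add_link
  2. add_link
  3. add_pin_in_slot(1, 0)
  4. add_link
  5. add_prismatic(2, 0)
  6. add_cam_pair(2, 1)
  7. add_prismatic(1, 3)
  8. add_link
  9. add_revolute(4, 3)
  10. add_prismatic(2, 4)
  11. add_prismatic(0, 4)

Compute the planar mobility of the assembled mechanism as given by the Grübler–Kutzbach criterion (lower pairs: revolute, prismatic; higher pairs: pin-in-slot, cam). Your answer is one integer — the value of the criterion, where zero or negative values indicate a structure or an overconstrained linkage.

M = 0

(L,J1,J2)=(1,0,0); link0 fixed
link1: (2,0,0)
link2: (3,0,0)
PS 1-0 [J2]: (3,0,1)
link3: (4,0,1)
P 2-0 [J1]: (4,1,1)
C 2-1 [J2]: (4,1,2)
P 1-3 [J1]: (4,2,2)
link4: (5,2,2)
R 4-3 [J1]: (5,3,2)
P 2-4 [J1]: (5,4,2)
P 0-4 [J1]: (5,5,2)
Grübler: 3·4 − 2·5 − 2 = 0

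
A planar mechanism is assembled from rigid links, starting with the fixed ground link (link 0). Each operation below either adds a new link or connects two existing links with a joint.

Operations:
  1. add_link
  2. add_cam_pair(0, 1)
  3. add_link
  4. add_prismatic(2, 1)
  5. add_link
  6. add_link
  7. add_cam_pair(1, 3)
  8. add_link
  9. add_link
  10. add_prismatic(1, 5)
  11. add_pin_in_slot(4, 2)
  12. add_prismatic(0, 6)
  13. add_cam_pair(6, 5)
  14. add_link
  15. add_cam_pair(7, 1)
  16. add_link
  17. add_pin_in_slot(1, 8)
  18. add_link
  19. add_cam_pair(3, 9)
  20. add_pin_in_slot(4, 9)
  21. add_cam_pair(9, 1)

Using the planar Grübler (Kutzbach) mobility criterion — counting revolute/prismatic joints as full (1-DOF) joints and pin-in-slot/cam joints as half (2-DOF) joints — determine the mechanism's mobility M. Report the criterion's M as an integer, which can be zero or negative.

link 0 = ground. State L|J1|J2 = 1|0|0
+link1  2|0|0
C(0,1) f=2→J2  2|0|1
+link2  3|0|1
P(2,1) f=1→J1  3|1|1
+link3  4|1|1
+link4  5|1|1
C(1,3) f=2→J2  5|1|2
+link5  6|1|2
+link6  7|1|2
P(1,5) f=1→J1  7|2|2
PS(4,2) f=2→J2  7|2|3
P(0,6) f=1→J1  7|3|3
C(6,5) f=2→J2  7|3|4
+link7  8|3|4
C(7,1) f=2→J2  8|3|5
+link8  9|3|5
PS(1,8) f=2→J2  9|3|6
+link9  10|3|6
C(3,9) f=2→J2  10|3|7
PS(4,9) f=2→J2  10|3|8
C(9,1) f=2→J2  10|3|9
M = 3(10−1)−2·3−9 = 27−6−9 = 12

M = 12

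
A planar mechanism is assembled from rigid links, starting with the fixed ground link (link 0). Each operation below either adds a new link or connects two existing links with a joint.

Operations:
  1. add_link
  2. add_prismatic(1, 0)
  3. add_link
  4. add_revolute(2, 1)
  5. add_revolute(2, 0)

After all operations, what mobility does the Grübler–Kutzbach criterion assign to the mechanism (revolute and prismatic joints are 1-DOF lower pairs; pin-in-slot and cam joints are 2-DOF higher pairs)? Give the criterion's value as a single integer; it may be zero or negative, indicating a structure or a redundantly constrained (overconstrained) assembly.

ground; <1,0,0>
#1 <2,0,0>
P:1↔0 J1 <2,1,0>
#2 <3,1,0>
R:2↔1 J1 <3,2,0>
R:2↔0 J1 <3,3,0>
3×2 − 2×3 − 1×0 = 0

M = 0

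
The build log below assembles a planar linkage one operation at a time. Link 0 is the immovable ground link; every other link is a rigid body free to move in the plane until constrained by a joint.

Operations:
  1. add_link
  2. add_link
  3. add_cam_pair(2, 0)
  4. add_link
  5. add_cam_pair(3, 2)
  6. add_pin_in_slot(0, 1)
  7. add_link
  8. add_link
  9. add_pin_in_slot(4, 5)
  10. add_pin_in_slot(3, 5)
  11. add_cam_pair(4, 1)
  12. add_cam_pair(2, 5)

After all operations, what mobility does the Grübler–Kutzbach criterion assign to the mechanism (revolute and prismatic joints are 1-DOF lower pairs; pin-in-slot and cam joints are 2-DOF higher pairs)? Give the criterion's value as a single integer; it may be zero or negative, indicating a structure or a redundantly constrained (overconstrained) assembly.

(L,J1,J2)=(1,0,0); link0 fixed
link1: (2,0,0)
link2: (3,0,0)
C 2-0 [J2]: (3,0,1)
link3: (4,0,1)
C 3-2 [J2]: (4,0,2)
PS 0-1 [J2]: (4,0,3)
link4: (5,0,3)
link5: (6,0,3)
PS 4-5 [J2]: (6,0,4)
PS 3-5 [J2]: (6,0,5)
C 4-1 [J2]: (6,0,6)
C 2-5 [J2]: (6,0,7)
Grübler: 3·5 − 2·0 − 7 = 8

M = 8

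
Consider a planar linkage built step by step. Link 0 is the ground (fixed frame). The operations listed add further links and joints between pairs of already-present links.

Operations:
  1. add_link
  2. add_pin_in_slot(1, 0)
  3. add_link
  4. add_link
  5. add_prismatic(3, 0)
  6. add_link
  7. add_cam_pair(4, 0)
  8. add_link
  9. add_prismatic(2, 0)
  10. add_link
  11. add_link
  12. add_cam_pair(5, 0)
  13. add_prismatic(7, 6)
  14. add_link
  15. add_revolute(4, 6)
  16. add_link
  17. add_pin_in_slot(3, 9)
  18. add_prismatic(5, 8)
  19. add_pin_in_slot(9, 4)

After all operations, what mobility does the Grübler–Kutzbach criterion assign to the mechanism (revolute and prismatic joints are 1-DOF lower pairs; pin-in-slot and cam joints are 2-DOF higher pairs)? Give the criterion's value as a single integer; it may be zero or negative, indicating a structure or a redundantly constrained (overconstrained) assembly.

ground; <1,0,0>
#1 <2,0,0>
PS:1↔0 J2 <2,0,1>
#2 <3,0,1>
#3 <4,0,1>
P:3↔0 J1 <4,1,1>
#4 <5,1,1>
C:4↔0 J2 <5,1,2>
#5 <6,1,2>
P:2↔0 J1 <6,2,2>
#6 <7,2,2>
#7 <8,2,2>
C:5↔0 J2 <8,2,3>
P:7↔6 J1 <8,3,3>
#8 <9,3,3>
R:4↔6 J1 <9,4,3>
#9 <10,4,3>
PS:3↔9 J2 <10,4,4>
P:5↔8 J1 <10,5,4>
PS:9↔4 J2 <10,5,5>
3×9 − 2×5 − 1×5 = 12

M = 12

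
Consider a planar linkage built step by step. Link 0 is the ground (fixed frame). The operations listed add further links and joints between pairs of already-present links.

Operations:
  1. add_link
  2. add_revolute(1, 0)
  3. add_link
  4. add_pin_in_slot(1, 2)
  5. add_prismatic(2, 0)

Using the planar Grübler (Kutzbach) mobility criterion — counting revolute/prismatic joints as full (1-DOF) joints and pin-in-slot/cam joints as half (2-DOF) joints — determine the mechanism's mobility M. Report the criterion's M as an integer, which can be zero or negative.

L=1 J1=0 J2=0
add link → L=2 J1=0 J2=0
R@1,0 dof=1 J1 → L=2 J1=1 J2=0
add link → L=3 J1=1 J2=0
PS@1,2 dof=2 J2 → L=3 J1=1 J2=1
P@2,0 dof=1 J1 → L=3 J1=2 J2=1
M=3(L−1)−2J1−J2=3·2−2·2−1=1

M = 1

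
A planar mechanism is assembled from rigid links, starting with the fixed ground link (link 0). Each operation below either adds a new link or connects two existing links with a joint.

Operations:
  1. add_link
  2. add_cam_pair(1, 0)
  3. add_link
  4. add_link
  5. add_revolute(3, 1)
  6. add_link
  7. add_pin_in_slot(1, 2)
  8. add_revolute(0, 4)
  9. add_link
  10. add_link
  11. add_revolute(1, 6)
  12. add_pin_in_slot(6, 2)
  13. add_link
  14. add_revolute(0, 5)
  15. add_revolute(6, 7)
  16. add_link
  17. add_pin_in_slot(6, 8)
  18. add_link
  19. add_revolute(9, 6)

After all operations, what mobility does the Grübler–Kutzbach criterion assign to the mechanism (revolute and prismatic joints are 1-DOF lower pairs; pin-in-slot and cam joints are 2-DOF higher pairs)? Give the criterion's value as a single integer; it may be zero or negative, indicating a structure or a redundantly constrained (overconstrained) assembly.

(L,J1,J2)=(1,0,0); link0 fixed
link1: (2,0,0)
C 1-0 [J2]: (2,0,1)
link2: (3,0,1)
link3: (4,0,1)
R 3-1 [J1]: (4,1,1)
link4: (5,1,1)
PS 1-2 [J2]: (5,1,2)
R 0-4 [J1]: (5,2,2)
link5: (6,2,2)
link6: (7,2,2)
R 1-6 [J1]: (7,3,2)
PS 6-2 [J2]: (7,3,3)
link7: (8,3,3)
R 0-5 [J1]: (8,4,3)
R 6-7 [J1]: (8,5,3)
link8: (9,5,3)
PS 6-8 [J2]: (9,5,4)
link9: (10,5,4)
R 9-6 [J1]: (10,6,4)
Grübler: 3·9 − 2·6 − 4 = 11

M = 11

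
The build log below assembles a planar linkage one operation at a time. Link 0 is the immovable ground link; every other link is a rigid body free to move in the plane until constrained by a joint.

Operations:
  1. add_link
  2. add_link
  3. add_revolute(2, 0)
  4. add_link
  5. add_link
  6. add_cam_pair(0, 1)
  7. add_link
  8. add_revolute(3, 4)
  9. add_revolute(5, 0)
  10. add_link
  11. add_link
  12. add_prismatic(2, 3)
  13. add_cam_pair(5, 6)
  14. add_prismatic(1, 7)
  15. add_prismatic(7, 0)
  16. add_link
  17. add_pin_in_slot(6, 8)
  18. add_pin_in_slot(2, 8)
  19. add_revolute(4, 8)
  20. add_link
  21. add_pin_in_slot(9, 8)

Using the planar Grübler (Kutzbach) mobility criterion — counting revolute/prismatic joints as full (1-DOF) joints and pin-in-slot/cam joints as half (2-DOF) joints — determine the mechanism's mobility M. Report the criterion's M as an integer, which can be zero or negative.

M = 8

[1;0;0] (link 0 is ground)
L+ [2;0;0]
L+ [3;0;0]
R(2,0)∈J1 [3;1;0]
L+ [4;1;0]
L+ [5;1;0]
C(0,1)∈J2 [5;1;1]
L+ [6;1;1]
R(3,4)∈J1 [6;2;1]
R(5,0)∈J1 [6;3;1]
L+ [7;3;1]
L+ [8;3;1]
P(2,3)∈J1 [8;4;1]
C(5,6)∈J2 [8;4;2]
P(1,7)∈J1 [8;5;2]
P(7,0)∈J1 [8;6;2]
L+ [9;6;2]
PS(6,8)∈J2 [9;6;3]
PS(2,8)∈J2 [9;6;4]
R(4,8)∈J1 [9;7;4]
L+ [10;7;4]
PS(9,8)∈J2 [10;7;5]
mobility = 27 − 14 − 5 = 8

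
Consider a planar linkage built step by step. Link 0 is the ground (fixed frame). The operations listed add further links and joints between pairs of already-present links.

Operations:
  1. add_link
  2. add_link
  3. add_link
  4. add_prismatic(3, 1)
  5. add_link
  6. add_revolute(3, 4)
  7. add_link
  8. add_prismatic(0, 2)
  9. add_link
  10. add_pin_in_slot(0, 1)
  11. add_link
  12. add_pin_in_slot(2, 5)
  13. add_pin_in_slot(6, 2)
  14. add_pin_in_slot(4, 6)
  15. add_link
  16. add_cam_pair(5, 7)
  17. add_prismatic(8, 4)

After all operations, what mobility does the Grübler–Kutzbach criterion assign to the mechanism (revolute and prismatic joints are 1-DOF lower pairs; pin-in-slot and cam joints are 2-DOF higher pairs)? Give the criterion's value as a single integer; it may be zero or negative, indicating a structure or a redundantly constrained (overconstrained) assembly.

[1;0;0] (link 0 is ground)
L+ [2;0;0]
L+ [3;0;0]
L+ [4;0;0]
P(3,1)∈J1 [4;1;0]
L+ [5;1;0]
R(3,4)∈J1 [5;2;0]
L+ [6;2;0]
P(0,2)∈J1 [6;3;0]
L+ [7;3;0]
PS(0,1)∈J2 [7;3;1]
L+ [8;3;1]
PS(2,5)∈J2 [8;3;2]
PS(6,2)∈J2 [8;3;3]
PS(4,6)∈J2 [8;3;4]
L+ [9;3;4]
C(5,7)∈J2 [9;3;5]
P(8,4)∈J1 [9;4;5]
mobility = 24 − 8 − 5 = 11

M = 11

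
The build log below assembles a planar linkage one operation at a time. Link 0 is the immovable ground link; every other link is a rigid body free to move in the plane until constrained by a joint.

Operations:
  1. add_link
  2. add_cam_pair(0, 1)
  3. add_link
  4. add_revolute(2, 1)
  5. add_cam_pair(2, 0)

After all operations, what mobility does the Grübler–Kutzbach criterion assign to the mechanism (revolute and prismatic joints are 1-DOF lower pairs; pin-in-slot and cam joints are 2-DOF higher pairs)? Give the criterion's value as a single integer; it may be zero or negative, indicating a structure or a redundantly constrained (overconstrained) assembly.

M = 2

L=1 J1=0 J2=0
add link → L=2 J1=0 J2=0
C@0,1 dof=2 J2 → L=2 J1=0 J2=1
add link → L=3 J1=0 J2=1
R@2,1 dof=1 J1 → L=3 J1=1 J2=1
C@2,0 dof=2 J2 → L=3 J1=1 J2=2
M=3(L−1)−2J1−J2=3·2−2·1−2=2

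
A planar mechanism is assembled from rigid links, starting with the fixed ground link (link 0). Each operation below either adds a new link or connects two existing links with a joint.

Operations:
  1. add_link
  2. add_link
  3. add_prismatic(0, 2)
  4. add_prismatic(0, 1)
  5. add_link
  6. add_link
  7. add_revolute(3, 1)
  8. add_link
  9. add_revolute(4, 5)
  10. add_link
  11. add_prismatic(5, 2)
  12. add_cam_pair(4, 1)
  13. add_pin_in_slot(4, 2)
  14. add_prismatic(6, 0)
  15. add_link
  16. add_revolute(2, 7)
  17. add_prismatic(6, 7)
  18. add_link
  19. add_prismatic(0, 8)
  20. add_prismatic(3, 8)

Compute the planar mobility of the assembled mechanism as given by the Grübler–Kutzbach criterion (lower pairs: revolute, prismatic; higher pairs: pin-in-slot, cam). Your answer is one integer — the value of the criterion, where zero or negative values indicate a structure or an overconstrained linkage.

L=1 J1=0 J2=0
add link → L=2 J1=0 J2=0
add link → L=3 J1=0 J2=0
P@0,2 dof=1 J1 → L=3 J1=1 J2=0
P@0,1 dof=1 J1 → L=3 J1=2 J2=0
add link → L=4 J1=2 J2=0
add link → L=5 J1=2 J2=0
R@3,1 dof=1 J1 → L=5 J1=3 J2=0
add link → L=6 J1=3 J2=0
R@4,5 dof=1 J1 → L=6 J1=4 J2=0
add link → L=7 J1=4 J2=0
P@5,2 dof=1 J1 → L=7 J1=5 J2=0
C@4,1 dof=2 J2 → L=7 J1=5 J2=1
PS@4,2 dof=2 J2 → L=7 J1=5 J2=2
P@6,0 dof=1 J1 → L=7 J1=6 J2=2
add link → L=8 J1=6 J2=2
R@2,7 dof=1 J1 → L=8 J1=7 J2=2
P@6,7 dof=1 J1 → L=8 J1=8 J2=2
add link → L=9 J1=8 J2=2
P@0,8 dof=1 J1 → L=9 J1=9 J2=2
P@3,8 dof=1 J1 → L=9 J1=10 J2=2
M=3(L−1)−2J1−J2=3·8−2·10−2=2

M = 2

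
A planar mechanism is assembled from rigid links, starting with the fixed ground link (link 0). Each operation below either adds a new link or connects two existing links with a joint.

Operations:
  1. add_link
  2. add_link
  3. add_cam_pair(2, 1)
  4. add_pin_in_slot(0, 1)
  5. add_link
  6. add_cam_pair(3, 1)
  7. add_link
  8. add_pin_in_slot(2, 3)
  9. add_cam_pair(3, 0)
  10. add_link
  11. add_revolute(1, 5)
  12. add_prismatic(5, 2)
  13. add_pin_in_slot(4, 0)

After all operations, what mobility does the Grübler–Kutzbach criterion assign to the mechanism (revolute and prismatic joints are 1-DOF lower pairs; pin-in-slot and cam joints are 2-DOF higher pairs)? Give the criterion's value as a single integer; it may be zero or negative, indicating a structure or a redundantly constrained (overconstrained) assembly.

ground; <1,0,0>
#1 <2,0,0>
#2 <3,0,0>
C:2↔1 J2 <3,0,1>
PS:0↔1 J2 <3,0,2>
#3 <4,0,2>
C:3↔1 J2 <4,0,3>
#4 <5,0,3>
PS:2↔3 J2 <5,0,4>
C:3↔0 J2 <5,0,5>
#5 <6,0,5>
R:1↔5 J1 <6,1,5>
P:5↔2 J1 <6,2,5>
PS:4↔0 J2 <6,2,6>
3×5 − 2×2 − 1×6 = 5

M = 5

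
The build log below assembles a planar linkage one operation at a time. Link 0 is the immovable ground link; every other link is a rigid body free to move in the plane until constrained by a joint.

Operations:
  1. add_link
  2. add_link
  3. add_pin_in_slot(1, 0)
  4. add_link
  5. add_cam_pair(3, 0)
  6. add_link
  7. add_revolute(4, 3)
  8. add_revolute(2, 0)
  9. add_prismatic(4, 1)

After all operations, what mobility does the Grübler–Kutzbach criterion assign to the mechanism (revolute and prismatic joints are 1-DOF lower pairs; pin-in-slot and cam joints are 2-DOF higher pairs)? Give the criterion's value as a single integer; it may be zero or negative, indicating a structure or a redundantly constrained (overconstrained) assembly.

[1;0;0] (link 0 is ground)
L+ [2;0;0]
L+ [3;0;0]
PS(1,0)∈J2 [3;0;1]
L+ [4;0;1]
C(3,0)∈J2 [4;0;2]
L+ [5;0;2]
R(4,3)∈J1 [5;1;2]
R(2,0)∈J1 [5;2;2]
P(4,1)∈J1 [5;3;2]
mobility = 12 − 6 − 2 = 4

M = 4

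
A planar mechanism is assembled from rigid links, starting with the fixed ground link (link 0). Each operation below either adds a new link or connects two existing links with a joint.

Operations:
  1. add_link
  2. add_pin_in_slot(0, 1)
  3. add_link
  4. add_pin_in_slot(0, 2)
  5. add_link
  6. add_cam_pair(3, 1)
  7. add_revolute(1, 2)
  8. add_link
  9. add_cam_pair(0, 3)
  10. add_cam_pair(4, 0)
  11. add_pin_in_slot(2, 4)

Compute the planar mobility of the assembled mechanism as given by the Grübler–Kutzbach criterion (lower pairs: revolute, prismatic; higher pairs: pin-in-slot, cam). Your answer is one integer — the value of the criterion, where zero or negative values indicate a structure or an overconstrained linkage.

M = 4

ground; <1,0,0>
#1 <2,0,0>
PS:0↔1 J2 <2,0,1>
#2 <3,0,1>
PS:0↔2 J2 <3,0,2>
#3 <4,0,2>
C:3↔1 J2 <4,0,3>
R:1↔2 J1 <4,1,3>
#4 <5,1,3>
C:0↔3 J2 <5,1,4>
C:4↔0 J2 <5,1,5>
PS:2↔4 J2 <5,1,6>
3×4 − 2×1 − 1×6 = 4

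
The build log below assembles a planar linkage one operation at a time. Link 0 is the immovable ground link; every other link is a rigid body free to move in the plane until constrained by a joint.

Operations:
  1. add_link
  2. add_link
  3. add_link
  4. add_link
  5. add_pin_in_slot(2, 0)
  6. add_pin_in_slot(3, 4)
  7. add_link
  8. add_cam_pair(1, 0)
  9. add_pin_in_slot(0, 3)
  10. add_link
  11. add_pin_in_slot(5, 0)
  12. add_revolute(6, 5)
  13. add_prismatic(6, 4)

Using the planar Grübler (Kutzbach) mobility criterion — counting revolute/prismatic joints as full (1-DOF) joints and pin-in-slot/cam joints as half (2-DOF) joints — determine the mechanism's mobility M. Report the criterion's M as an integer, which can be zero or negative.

ground; <1,0,0>
#1 <2,0,0>
#2 <3,0,0>
#3 <4,0,0>
#4 <5,0,0>
PS:2↔0 J2 <5,0,1>
PS:3↔4 J2 <5,0,2>
#5 <6,0,2>
C:1↔0 J2 <6,0,3>
PS:0↔3 J2 <6,0,4>
#6 <7,0,4>
PS:5↔0 J2 <7,0,5>
R:6↔5 J1 <7,1,5>
P:6↔4 J1 <7,2,5>
3×6 − 2×2 − 1×5 = 9

M = 9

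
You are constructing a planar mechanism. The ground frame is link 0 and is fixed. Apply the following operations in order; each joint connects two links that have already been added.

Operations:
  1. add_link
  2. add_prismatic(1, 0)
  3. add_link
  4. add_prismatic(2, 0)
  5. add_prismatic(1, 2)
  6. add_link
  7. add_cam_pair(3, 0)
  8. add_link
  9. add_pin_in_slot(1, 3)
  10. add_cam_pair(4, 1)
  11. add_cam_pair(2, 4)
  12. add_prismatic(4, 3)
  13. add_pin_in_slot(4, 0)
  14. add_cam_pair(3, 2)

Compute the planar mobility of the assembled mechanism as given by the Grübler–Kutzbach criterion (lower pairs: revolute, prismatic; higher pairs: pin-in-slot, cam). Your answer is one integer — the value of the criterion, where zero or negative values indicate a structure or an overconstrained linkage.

M = -2

L=1 J1=0 J2=0
add link → L=2 J1=0 J2=0
P@1,0 dof=1 J1 → L=2 J1=1 J2=0
add link → L=3 J1=1 J2=0
P@2,0 dof=1 J1 → L=3 J1=2 J2=0
P@1,2 dof=1 J1 → L=3 J1=3 J2=0
add link → L=4 J1=3 J2=0
C@3,0 dof=2 J2 → L=4 J1=3 J2=1
add link → L=5 J1=3 J2=1
PS@1,3 dof=2 J2 → L=5 J1=3 J2=2
C@4,1 dof=2 J2 → L=5 J1=3 J2=3
C@2,4 dof=2 J2 → L=5 J1=3 J2=4
P@4,3 dof=1 J1 → L=5 J1=4 J2=4
PS@4,0 dof=2 J2 → L=5 J1=4 J2=5
C@3,2 dof=2 J2 → L=5 J1=4 J2=6
M=3(L−1)−2J1−J2=3·4−2·4−6=-2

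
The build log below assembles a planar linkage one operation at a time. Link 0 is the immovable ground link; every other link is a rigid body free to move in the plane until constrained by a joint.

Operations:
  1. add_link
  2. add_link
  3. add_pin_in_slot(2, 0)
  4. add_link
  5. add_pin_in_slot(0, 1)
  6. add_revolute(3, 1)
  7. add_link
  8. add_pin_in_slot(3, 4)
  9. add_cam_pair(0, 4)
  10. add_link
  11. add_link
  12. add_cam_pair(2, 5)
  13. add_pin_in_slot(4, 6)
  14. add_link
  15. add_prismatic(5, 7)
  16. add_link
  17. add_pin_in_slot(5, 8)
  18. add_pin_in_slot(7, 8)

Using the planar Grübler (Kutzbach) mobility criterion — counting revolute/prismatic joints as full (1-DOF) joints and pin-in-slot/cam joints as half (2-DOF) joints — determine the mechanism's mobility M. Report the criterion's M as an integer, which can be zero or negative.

M = 12

(L,J1,J2)=(1,0,0); link0 fixed
link1: (2,0,0)
link2: (3,0,0)
PS 2-0 [J2]: (3,0,1)
link3: (4,0,1)
PS 0-1 [J2]: (4,0,2)
R 3-1 [J1]: (4,1,2)
link4: (5,1,2)
PS 3-4 [J2]: (5,1,3)
C 0-4 [J2]: (5,1,4)
link5: (6,1,4)
link6: (7,1,4)
C 2-5 [J2]: (7,1,5)
PS 4-6 [J2]: (7,1,6)
link7: (8,1,6)
P 5-7 [J1]: (8,2,6)
link8: (9,2,6)
PS 5-8 [J2]: (9,2,7)
PS 7-8 [J2]: (9,2,8)
Grübler: 3·8 − 2·2 − 8 = 12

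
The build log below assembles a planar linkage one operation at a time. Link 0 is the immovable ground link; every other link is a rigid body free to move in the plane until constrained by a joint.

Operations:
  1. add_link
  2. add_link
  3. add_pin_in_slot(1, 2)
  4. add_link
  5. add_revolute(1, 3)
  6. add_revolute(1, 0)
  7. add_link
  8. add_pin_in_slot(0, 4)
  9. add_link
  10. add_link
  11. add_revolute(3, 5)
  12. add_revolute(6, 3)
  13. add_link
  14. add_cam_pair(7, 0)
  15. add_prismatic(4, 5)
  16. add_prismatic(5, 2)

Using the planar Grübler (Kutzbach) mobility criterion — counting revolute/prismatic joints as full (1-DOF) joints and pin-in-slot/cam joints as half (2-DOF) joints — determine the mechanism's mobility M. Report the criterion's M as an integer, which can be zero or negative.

M = 6

link 0 = ground. State L|J1|J2 = 1|0|0
+link1  2|0|0
+link2  3|0|0
PS(1,2) f=2→J2  3|0|1
+link3  4|0|1
R(1,3) f=1→J1  4|1|1
R(1,0) f=1→J1  4|2|1
+link4  5|2|1
PS(0,4) f=2→J2  5|2|2
+link5  6|2|2
+link6  7|2|2
R(3,5) f=1→J1  7|3|2
R(6,3) f=1→J1  7|4|2
+link7  8|4|2
C(7,0) f=2→J2  8|4|3
P(4,5) f=1→J1  8|5|3
P(5,2) f=1→J1  8|6|3
M = 3(8−1)−2·6−3 = 21−12−3 = 6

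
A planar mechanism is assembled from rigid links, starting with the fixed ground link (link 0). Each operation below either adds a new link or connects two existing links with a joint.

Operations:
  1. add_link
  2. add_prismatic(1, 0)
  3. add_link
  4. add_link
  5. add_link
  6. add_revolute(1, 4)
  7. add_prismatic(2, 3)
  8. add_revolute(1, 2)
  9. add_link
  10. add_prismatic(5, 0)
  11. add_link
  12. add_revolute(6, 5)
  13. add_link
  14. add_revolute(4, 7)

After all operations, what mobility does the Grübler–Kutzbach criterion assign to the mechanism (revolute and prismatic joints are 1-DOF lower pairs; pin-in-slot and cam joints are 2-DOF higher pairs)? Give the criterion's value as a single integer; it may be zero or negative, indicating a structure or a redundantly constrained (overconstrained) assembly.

L=1 J1=0 J2=0
add link → L=2 J1=0 J2=0
P@1,0 dof=1 J1 → L=2 J1=1 J2=0
add link → L=3 J1=1 J2=0
add link → L=4 J1=1 J2=0
add link → L=5 J1=1 J2=0
R@1,4 dof=1 J1 → L=5 J1=2 J2=0
P@2,3 dof=1 J1 → L=5 J1=3 J2=0
R@1,2 dof=1 J1 → L=5 J1=4 J2=0
add link → L=6 J1=4 J2=0
P@5,0 dof=1 J1 → L=6 J1=5 J2=0
add link → L=7 J1=5 J2=0
R@6,5 dof=1 J1 → L=7 J1=6 J2=0
add link → L=8 J1=6 J2=0
R@4,7 dof=1 J1 → L=8 J1=7 J2=0
M=3(L−1)−2J1−J2=3·7−2·7−0=7

M = 7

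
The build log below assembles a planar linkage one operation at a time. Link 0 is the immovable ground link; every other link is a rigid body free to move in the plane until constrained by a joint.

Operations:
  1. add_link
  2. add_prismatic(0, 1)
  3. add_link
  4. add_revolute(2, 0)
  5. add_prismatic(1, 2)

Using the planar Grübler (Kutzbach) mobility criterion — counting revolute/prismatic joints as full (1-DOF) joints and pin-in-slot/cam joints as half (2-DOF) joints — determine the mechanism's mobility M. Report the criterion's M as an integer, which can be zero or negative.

ground; <1,0,0>
#1 <2,0,0>
P:0↔1 J1 <2,1,0>
#2 <3,1,0>
R:2↔0 J1 <3,2,0>
P:1↔2 J1 <3,3,0>
3×2 − 2×3 − 1×0 = 0

M = 0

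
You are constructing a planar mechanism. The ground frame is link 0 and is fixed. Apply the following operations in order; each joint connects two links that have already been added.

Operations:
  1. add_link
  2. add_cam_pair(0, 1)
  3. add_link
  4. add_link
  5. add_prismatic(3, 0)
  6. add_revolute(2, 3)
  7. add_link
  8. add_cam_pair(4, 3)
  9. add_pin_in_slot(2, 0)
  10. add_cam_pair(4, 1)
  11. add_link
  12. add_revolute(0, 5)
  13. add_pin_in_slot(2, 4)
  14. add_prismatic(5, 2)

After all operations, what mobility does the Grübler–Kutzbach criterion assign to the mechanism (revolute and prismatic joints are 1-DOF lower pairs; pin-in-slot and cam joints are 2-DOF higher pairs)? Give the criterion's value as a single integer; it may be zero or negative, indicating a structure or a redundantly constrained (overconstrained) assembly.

M = 2

[1;0;0] (link 0 is ground)
L+ [2;0;0]
C(0,1)∈J2 [2;0;1]
L+ [3;0;1]
L+ [4;0;1]
P(3,0)∈J1 [4;1;1]
R(2,3)∈J1 [4;2;1]
L+ [5;2;1]
C(4,3)∈J2 [5;2;2]
PS(2,0)∈J2 [5;2;3]
C(4,1)∈J2 [5;2;4]
L+ [6;2;4]
R(0,5)∈J1 [6;3;4]
PS(2,4)∈J2 [6;3;5]
P(5,2)∈J1 [6;4;5]
mobility = 15 − 8 − 5 = 2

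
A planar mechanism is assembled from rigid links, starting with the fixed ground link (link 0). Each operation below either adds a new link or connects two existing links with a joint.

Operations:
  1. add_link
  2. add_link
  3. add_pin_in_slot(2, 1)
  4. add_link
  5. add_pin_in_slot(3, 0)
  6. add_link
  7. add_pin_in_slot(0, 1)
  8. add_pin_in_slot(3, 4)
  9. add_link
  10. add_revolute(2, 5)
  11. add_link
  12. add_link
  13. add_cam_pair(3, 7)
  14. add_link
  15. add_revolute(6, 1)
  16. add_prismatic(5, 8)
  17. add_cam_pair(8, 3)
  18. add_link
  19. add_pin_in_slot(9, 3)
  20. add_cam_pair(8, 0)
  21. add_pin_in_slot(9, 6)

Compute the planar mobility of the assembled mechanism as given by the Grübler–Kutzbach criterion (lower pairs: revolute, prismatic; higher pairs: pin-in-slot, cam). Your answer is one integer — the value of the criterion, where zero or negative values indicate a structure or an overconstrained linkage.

L=1 J1=0 J2=0
add link → L=2 J1=0 J2=0
add link → L=3 J1=0 J2=0
PS@2,1 dof=2 J2 → L=3 J1=0 J2=1
add link → L=4 J1=0 J2=1
PS@3,0 dof=2 J2 → L=4 J1=0 J2=2
add link → L=5 J1=0 J2=2
PS@0,1 dof=2 J2 → L=5 J1=0 J2=3
PS@3,4 dof=2 J2 → L=5 J1=0 J2=4
add link → L=6 J1=0 J2=4
R@2,5 dof=1 J1 → L=6 J1=1 J2=4
add link → L=7 J1=1 J2=4
add link → L=8 J1=1 J2=4
C@3,7 dof=2 J2 → L=8 J1=1 J2=5
add link → L=9 J1=1 J2=5
R@6,1 dof=1 J1 → L=9 J1=2 J2=5
P@5,8 dof=1 J1 → L=9 J1=3 J2=5
C@8,3 dof=2 J2 → L=9 J1=3 J2=6
add link → L=10 J1=3 J2=6
PS@9,3 dof=2 J2 → L=10 J1=3 J2=7
C@8,0 dof=2 J2 → L=10 J1=3 J2=8
PS@9,6 dof=2 J2 → L=10 J1=3 J2=9
M=3(L−1)−2J1−J2=3·9−2·3−9=12

M = 12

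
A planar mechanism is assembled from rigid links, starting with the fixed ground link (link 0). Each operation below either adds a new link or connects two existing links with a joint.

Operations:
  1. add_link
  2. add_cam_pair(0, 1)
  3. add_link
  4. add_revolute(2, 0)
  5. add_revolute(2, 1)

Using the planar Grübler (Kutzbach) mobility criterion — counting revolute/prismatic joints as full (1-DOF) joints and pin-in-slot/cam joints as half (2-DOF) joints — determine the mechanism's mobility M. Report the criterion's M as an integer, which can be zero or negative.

[1;0;0] (link 0 is ground)
L+ [2;0;0]
C(0,1)∈J2 [2;0;1]
L+ [3;0;1]
R(2,0)∈J1 [3;1;1]
R(2,1)∈J1 [3;2;1]
mobility = 6 − 4 − 1 = 1

M = 1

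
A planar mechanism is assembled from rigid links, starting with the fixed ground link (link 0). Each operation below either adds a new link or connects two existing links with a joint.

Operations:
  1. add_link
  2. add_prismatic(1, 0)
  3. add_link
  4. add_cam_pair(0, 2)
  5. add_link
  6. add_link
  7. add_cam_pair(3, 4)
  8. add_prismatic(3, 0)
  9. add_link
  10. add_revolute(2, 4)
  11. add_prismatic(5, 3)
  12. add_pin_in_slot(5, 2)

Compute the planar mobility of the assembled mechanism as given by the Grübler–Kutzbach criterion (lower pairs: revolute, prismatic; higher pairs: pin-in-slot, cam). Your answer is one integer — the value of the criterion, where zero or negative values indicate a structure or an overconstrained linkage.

(L,J1,J2)=(1,0,0); link0 fixed
link1: (2,0,0)
P 1-0 [J1]: (2,1,0)
link2: (3,1,0)
C 0-2 [J2]: (3,1,1)
link3: (4,1,1)
link4: (5,1,1)
C 3-4 [J2]: (5,1,2)
P 3-0 [J1]: (5,2,2)
link5: (6,2,2)
R 2-4 [J1]: (6,3,2)
P 5-3 [J1]: (6,4,2)
PS 5-2 [J2]: (6,4,3)
Grübler: 3·5 − 2·4 − 3 = 4

M = 4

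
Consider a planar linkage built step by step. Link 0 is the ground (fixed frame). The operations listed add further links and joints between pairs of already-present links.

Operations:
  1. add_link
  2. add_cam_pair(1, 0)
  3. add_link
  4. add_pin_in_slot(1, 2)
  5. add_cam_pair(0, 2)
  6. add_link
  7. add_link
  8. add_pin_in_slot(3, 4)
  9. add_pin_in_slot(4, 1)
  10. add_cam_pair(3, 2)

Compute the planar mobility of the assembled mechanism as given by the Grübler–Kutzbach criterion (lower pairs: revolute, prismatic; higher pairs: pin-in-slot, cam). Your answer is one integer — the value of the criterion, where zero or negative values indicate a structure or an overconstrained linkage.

M = 6

ground; <1,0,0>
#1 <2,0,0>
C:1↔0 J2 <2,0,1>
#2 <3,0,1>
PS:1↔2 J2 <3,0,2>
C:0↔2 J2 <3,0,3>
#3 <4,0,3>
#4 <5,0,3>
PS:3↔4 J2 <5,0,4>
PS:4↔1 J2 <5,0,5>
C:3↔2 J2 <5,0,6>
3×4 − 2×0 − 1×6 = 6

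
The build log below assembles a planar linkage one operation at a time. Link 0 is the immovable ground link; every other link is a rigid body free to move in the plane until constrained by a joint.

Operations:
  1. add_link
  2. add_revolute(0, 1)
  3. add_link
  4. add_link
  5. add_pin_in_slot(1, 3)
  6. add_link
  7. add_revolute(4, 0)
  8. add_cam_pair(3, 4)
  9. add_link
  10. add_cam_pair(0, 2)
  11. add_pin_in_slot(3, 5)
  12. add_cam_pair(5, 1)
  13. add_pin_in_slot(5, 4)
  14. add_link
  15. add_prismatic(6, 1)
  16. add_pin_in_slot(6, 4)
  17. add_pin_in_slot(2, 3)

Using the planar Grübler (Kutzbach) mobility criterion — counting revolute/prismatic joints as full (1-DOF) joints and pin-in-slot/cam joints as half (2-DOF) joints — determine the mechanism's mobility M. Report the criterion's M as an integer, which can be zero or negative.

M = 4

[1;0;0] (link 0 is ground)
L+ [2;0;0]
R(0,1)∈J1 [2;1;0]
L+ [3;1;0]
L+ [4;1;0]
PS(1,3)∈J2 [4;1;1]
L+ [5;1;1]
R(4,0)∈J1 [5;2;1]
C(3,4)∈J2 [5;2;2]
L+ [6;2;2]
C(0,2)∈J2 [6;2;3]
PS(3,5)∈J2 [6;2;4]
C(5,1)∈J2 [6;2;5]
PS(5,4)∈J2 [6;2;6]
L+ [7;2;6]
P(6,1)∈J1 [7;3;6]
PS(6,4)∈J2 [7;3;7]
PS(2,3)∈J2 [7;3;8]
mobility = 18 − 6 − 8 = 4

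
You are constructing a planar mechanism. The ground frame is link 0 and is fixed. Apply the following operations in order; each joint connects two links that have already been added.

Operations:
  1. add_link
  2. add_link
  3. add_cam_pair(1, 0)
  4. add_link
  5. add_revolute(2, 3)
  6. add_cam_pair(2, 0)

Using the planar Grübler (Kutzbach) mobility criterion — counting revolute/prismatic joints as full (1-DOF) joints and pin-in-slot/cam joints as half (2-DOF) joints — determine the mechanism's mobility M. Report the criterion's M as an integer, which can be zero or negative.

[1;0;0] (link 0 is ground)
L+ [2;0;0]
L+ [3;0;0]
C(1,0)∈J2 [3;0;1]
L+ [4;0;1]
R(2,3)∈J1 [4;1;1]
C(2,0)∈J2 [4;1;2]
mobility = 9 − 2 − 2 = 5

M = 5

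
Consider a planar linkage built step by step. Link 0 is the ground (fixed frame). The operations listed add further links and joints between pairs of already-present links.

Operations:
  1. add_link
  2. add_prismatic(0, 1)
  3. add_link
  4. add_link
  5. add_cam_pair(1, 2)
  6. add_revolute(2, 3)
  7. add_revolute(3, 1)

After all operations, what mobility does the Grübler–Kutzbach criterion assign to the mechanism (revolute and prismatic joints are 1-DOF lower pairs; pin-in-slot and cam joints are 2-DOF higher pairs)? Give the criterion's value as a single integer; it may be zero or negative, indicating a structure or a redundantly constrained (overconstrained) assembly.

L=1 J1=0 J2=0
add link → L=2 J1=0 J2=0
P@0,1 dof=1 J1 → L=2 J1=1 J2=0
add link → L=3 J1=1 J2=0
add link → L=4 J1=1 J2=0
C@1,2 dof=2 J2 → L=4 J1=1 J2=1
R@2,3 dof=1 J1 → L=4 J1=2 J2=1
R@3,1 dof=1 J1 → L=4 J1=3 J2=1
M=3(L−1)−2J1−J2=3·3−2·3−1=2

M = 2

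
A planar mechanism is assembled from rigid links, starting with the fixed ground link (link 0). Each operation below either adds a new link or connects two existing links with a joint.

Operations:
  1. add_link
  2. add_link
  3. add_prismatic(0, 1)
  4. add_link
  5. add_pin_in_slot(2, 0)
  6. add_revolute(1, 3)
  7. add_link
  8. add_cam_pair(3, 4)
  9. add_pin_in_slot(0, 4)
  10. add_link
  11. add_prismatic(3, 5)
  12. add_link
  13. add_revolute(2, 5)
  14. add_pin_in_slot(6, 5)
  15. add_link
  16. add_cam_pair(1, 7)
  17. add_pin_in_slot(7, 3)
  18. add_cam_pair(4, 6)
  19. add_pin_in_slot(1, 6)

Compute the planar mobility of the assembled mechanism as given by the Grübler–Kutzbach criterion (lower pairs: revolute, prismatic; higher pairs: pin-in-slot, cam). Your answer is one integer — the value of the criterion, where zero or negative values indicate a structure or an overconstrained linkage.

M = 5

(L,J1,J2)=(1,0,0); link0 fixed
link1: (2,0,0)
link2: (3,0,0)
P 0-1 [J1]: (3,1,0)
link3: (4,1,0)
PS 2-0 [J2]: (4,1,1)
R 1-3 [J1]: (4,2,1)
link4: (5,2,1)
C 3-4 [J2]: (5,2,2)
PS 0-4 [J2]: (5,2,3)
link5: (6,2,3)
P 3-5 [J1]: (6,3,3)
link6: (7,3,3)
R 2-5 [J1]: (7,4,3)
PS 6-5 [J2]: (7,4,4)
link7: (8,4,4)
C 1-7 [J2]: (8,4,5)
PS 7-3 [J2]: (8,4,6)
C 4-6 [J2]: (8,4,7)
PS 1-6 [J2]: (8,4,8)
Grübler: 3·7 − 2·4 − 8 = 5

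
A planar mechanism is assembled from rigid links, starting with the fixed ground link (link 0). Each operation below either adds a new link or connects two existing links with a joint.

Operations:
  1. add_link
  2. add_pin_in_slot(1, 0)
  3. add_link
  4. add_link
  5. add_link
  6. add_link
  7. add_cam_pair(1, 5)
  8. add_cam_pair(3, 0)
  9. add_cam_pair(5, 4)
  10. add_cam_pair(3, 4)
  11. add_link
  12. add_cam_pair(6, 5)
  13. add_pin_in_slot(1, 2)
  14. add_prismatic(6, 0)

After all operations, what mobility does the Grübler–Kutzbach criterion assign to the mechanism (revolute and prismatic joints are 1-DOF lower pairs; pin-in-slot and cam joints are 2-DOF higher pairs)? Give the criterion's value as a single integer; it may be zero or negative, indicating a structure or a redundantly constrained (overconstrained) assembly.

M = 9

(L,J1,J2)=(1,0,0); link0 fixed
link1: (2,0,0)
PS 1-0 [J2]: (2,0,1)
link2: (3,0,1)
link3: (4,0,1)
link4: (5,0,1)
link5: (6,0,1)
C 1-5 [J2]: (6,0,2)
C 3-0 [J2]: (6,0,3)
C 5-4 [J2]: (6,0,4)
C 3-4 [J2]: (6,0,5)
link6: (7,0,5)
C 6-5 [J2]: (7,0,6)
PS 1-2 [J2]: (7,0,7)
P 6-0 [J1]: (7,1,7)
Grübler: 3·6 − 2·1 − 7 = 9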